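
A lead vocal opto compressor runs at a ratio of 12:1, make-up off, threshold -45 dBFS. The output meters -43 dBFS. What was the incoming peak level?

That's 2 dB above the -45 dBFS threshold.
Undo the ratio: input overshoot = 2 × 12 = 24 dB, giving input = -21 dBFS.

-21 dBFS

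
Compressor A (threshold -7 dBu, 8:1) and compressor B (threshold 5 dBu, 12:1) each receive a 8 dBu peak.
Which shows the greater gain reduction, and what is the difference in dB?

A: overshoot 15 dB → output overshoot 1.875 dB → GR 13.125 dB.
B: overshoot 3 dB → output overshoot 0.25 dB → GR 2.75 dB.
A applies 10.375 dB more gain reduction.

A, by 10.375 dB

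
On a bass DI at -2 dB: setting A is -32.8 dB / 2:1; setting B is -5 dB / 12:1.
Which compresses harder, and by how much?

A: overshoot 30.8 dB → output overshoot 15.4 dB → GR 15.4 dB.
B: overshoot 3 dB → output overshoot 0.25 dB → GR 2.75 dB.
Difference: 12.65 dB in favour of A.

A, by 12.65 dB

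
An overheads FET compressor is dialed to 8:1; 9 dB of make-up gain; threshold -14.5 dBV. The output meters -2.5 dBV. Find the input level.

Remove make-up: -2.5 − 9 = -11.5 dBV.
The compressed level sits -11.5 − (-14.5) = 3 dB over threshold.
Before 8:1 compression the overshoot was 3 × 8 = 24 dB, so input = -14.5 + 24 = 9.5 dBV.

9.5 dBV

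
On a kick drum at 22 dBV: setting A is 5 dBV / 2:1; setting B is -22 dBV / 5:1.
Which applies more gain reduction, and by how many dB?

A: overshoot 17 dB → output overshoot 8.5 dB → GR 8.5 dB.
B: overshoot 44 dB → output overshoot 8.8 dB → GR 35.2 dB.
B reduces 26.7 dB more.

B, by 26.7 dB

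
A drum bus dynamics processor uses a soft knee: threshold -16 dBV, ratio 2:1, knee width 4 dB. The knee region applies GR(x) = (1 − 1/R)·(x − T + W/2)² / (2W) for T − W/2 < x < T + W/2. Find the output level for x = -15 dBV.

x − T + W/2 = -15 − (-16) + 2 = 3.
GR = (1 − 1/2) × 3² / 8 = 0.5 × 9 / 8 = 0.5625 dB.
Output = -15 − 0.5625 = -15.5625 dBV.

-15.5625 dBV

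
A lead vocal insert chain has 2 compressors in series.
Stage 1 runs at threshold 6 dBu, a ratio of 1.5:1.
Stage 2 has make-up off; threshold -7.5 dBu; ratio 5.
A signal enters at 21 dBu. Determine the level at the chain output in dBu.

-2.8 dBu

Stage 1: 15 dB above 6 dBu, reduced 1.5:1 to 10 dB above → 16 dBu.
Stage 2: 16 dBu is 23.5 dB over -7.5 dBu; at 5:1 that becomes 4.7 dB over, giving -2.8 dBu.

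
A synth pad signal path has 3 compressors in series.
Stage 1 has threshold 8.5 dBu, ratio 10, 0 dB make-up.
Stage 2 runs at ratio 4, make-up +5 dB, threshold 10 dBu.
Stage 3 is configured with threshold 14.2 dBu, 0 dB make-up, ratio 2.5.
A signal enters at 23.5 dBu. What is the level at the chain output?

14.52 dBu

Stage 1: 23.5 dBu is 15 dB over 8.5 dBu; at 10:1 that becomes 1.5 dB over, giving 10 dBu.
Stage 2: below threshold (10 ≤ 10); passes unchanged; make-up brings it to 15 dBu.
Stage 3: 0.8 dB above 14.2 dBu, reduced 2.5:1 to 0.32 dB above → 14.52 dBu.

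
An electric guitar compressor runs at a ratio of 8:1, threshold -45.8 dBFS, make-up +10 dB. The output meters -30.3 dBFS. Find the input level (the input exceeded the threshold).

-1.8 dBFS

Remove make-up: -30.3 − 10 = -40.3 dBFS.
That's 5.5 dB above the -45.8 dBFS threshold.
Input overshoot = R × output overshoot = 44 dB → input = -45.8 + 44 = -1.8 dBFS.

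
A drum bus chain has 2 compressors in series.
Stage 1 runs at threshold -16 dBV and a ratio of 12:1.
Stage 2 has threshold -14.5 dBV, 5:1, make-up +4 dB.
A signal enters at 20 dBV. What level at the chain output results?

Stage 1: 20 dBV is 36 dB over -16 dBV; at 12:1 that becomes 3 dB over, giving -13 dBV.
Stage 2: overshoot 1.5 dB → 1.5/5 = 0.3 dB → -14.2 dBV; +4 dB make-up → -10.2 dBV.

-10.2 dBV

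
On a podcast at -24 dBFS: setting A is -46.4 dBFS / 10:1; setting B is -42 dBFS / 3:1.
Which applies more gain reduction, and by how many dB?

A: overshoot 22.4 dB → output overshoot 2.24 dB → GR 20.16 dB.
B: overshoot 18 dB → output overshoot 6 dB → GR 12 dB.
A applies 8.16 dB more gain reduction.

A, by 8.16 dB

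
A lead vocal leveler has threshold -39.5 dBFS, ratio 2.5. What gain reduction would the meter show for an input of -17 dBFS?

-17 dBFS exceeds the threshold by 22.5 dB.
After 2.5:1 compression the overshoot becomes 22.5/2.5 = 9 dB.
So the signal is attenuated by 22.5 − 9 = 13.5 dB.

13.5 dB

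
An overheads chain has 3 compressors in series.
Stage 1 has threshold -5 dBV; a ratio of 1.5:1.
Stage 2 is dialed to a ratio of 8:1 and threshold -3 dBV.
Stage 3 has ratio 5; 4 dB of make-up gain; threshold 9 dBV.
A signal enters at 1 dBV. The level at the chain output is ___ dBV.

Stage 1: 1 dBV is 6 dB over -5 dBV; at 1.5:1 that becomes 4 dB over, giving -1 dBV.
Stage 2: -1 dBV is 2 dB over -3 dBV; at 8:1 that becomes 0.25 dB over, giving -2.75 dBV.
Stage 3: -2.75 dBV ≤ 9 dBV, so stage 3 doesn't engage; make-up brings it to 1.25 dBV.

1.25 dBV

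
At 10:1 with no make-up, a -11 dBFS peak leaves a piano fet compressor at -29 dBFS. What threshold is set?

Let T be the threshold. Output overshoot = (input overshoot)/R, so -29 − T = (-11 − T)/10.
10·(-29 − T) = -11 − T → 9·T = -290 − (-11) = -279.
T = -279/9 = -31 dBFS.

-31 dBFS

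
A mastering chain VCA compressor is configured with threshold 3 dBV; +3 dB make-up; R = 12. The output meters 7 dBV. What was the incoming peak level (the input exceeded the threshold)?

15 dBV

Remove make-up: 7 − 3 = 4 dBV.
The compressed level sits 4 − 3 = 1 dB over threshold.
Before 12:1 compression the overshoot was 1 × 12 = 12 dB, so input = 3 + 12 = 15 dBV.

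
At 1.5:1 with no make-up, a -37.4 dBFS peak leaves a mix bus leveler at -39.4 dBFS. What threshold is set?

-43.4 dBFS

Let T be the threshold. Output overshoot = (input overshoot)/R, so -39.4 − T = (-37.4 − T)/1.5.
1.5·(-39.4 − T) = -37.4 − T → 0.5·T = -59.1 − (-37.4) = -21.7.
T = -21.7/0.5 = -43.4 dBFS.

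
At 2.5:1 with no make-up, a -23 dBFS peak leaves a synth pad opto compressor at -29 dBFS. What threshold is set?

Gain reduction = -23 − (-29) = 6 dB; output overshoot = GR / (R − 1) = 6 / 1.5 = 4 dB.
Threshold = output − output overshoot = -29 − 4 = -33 dBFS.

-33 dBFS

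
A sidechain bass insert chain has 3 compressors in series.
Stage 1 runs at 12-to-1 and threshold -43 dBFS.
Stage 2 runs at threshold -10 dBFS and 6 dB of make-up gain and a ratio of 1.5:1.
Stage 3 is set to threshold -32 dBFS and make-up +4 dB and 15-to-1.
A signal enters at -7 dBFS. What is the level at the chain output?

Stage 1: -7 dBFS is 36 dB over -43 dBFS; at 12:1 that becomes 3 dB over, giving -40 dBFS.
Stage 2: below threshold (-40 ≤ -10); passes unchanged; make-up brings it to -34 dBFS.
Stage 3: -34 dBFS is at or below the -32 dBFS threshold — no compression; make-up brings it to -30 dBFS.

-30 dBFS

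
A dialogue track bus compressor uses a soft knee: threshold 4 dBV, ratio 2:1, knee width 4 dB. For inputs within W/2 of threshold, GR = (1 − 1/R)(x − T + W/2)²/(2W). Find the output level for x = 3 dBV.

2.9375 dBV

x − T + W/2 = 3 − 4 + 2 = 1.
GR = (1 − 1/2) × 1² / 8 = 0.5 × 1 / 8 = 0.0625 dB.
Output = 3 − 0.0625 = 2.9375 dBV.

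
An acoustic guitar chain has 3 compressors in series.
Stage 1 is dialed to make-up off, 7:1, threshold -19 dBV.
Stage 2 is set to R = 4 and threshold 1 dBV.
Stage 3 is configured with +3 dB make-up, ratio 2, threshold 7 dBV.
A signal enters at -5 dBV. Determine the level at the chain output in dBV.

Stage 1: -5 dBV is 14 dB over -19 dBV; at 7:1 that becomes 2 dB over, giving -17 dBV.
Stage 2: -17 dBV ≤ 1 dBV, so stage 2 doesn't engage; output -17 dBV.
Stage 3: -17 dBV ≤ 7 dBV, so stage 3 doesn't engage; make-up brings it to -14 dBV.

-14 dBV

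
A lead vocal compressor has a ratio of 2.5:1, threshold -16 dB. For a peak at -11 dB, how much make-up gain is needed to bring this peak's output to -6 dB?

Without make-up, output = threshold + overshoot/2.5 = -16 + 2 = -14 dB.
Gap to target: 8 dB.

8 dB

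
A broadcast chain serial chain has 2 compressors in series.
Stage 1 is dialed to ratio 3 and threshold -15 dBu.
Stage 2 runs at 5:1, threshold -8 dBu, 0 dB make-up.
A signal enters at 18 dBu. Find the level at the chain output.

-7.2 dBu

Stage 1: 33 dB above -15 dBu, reduced 3:1 to 11 dB above → -4 dBu.
Stage 2: overshoot 4 dB → 4/5 = 0.8 dB → -7.2 dBu.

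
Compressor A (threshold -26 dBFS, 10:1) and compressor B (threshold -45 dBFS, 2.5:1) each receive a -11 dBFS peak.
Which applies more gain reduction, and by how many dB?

A: GR = 15 − 15/10 = 13.5 dB.
B: GR = 34 − 34/2.5 = 20.4 dB.
Difference: 6.9 dB in favour of B.

B, by 6.9 dB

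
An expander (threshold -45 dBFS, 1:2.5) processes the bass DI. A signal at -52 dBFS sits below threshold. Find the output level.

-62.5 dBFS

Undershoot = (-45) − (-52) = 7 dB.
At 1:2.5, that expands to 17.5 dB under threshold.
Output = -45 − 17.5 = -62.5 dBFS.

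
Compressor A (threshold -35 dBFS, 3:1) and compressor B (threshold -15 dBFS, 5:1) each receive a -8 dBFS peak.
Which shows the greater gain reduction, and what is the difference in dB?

A: GR = 27 − 27/3 = 18 dB.
B: GR = 7 − 7/5 = 5.6 dB.
A reduces 12.4 dB more.

A, by 12.4 dB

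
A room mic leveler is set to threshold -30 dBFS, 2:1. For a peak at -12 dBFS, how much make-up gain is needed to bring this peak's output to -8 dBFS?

The peak compresses to -30 + 18/2 = -21 dBFS.
To reach -8 dBFS requires -8 − (-21) = 13 dB of make-up.

13 dB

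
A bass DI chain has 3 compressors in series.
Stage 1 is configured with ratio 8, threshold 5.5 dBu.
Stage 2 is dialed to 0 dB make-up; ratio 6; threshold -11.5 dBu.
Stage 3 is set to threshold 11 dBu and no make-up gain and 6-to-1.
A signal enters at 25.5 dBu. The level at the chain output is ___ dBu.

Stage 1: 20 dB above 5.5 dBu, reduced 8:1 to 2.5 dB above → 8 dBu.
Stage 2: 19.5 dB above -11.5 dBu, reduced 6:1 to 3.25 dB above → -8.25 dBu.
Stage 3: below threshold (-8.25 ≤ 11); passes unchanged; output -8.25 dBu.

-8.25 dBu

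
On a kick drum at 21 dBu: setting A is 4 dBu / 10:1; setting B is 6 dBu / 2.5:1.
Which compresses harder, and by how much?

A: GR = 17 − 17/10 = 15.3 dB.
B: GR = 15 − 15/2.5 = 9 dB.
A applies 6.3 dB more gain reduction.

A, by 6.3 dB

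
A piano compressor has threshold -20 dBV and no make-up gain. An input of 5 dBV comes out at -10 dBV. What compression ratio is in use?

2.5:1

Input overshoot = 5 − (-20) = 25 dB; output overshoot = -10 − (-20) = 10 dB.
Ratio = 25 / 10 = 2.5.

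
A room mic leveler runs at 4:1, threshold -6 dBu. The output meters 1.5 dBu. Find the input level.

24 dBu

Post-compression overshoot = 1.5 − (-6) = 7.5 dB.
Undo the ratio: input overshoot = 7.5 × 4 = 30 dB, giving input = 24 dBu.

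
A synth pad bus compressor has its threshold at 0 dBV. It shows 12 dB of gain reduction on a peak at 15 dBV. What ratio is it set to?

5:1

Input overshoot = 15 − 0 = 15 dB.
Output overshoot = 15 − 12 = 3 dB.
Ratio = input overshoot / output overshoot = 15 / 3 = 5.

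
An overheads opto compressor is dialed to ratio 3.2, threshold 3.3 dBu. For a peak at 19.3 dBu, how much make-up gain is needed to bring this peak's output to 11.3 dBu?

The peak compresses to 3.3 + 16/3.2 = 8.3 dBu.
To reach 11.3 dBu requires 11.3 − 8.3 = 3 dB of make-up.

3 dB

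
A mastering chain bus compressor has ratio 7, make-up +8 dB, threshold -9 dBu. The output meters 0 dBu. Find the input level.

Before make-up, the level was 0 − 8 = -8 dBu.
That's 1 dB above the -9 dBu threshold.
Undo the ratio: input overshoot = 1 × 7 = 7 dB, giving input = -2 dBu.

-2 dBu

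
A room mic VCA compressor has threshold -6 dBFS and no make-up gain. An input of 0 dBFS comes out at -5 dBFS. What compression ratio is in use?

6:1

Input overshoot = 0 − (-6) = 6 dB; output overshoot = -5 − (-6) = 1 dB.
Ratio = 6 / 1 = 6.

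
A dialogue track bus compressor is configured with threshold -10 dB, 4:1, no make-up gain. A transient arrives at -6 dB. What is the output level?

-9 dB

Overshoot: -6 − (-10) = 4 dB.
At 4:1 the overshoot is divided by 4, leaving 1 dB above threshold.
So the level is -10 + 1 = -9 dB.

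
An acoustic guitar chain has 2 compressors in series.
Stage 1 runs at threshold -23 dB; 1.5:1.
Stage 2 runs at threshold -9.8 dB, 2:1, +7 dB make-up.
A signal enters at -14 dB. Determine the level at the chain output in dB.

-10 dB

Stage 1: overshoot 9 dB → 9/1.5 = 6 dB → -17 dB.
Stage 2: -17 dB is at or below the -9.8 dB threshold — no compression; make-up brings it to -10 dB.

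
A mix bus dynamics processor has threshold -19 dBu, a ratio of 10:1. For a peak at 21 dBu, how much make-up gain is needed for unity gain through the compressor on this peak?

The peak compresses to -19 + 40/10 = -15 dBu.
To reach 21 dBu requires 21 − (-15) = 36 dB of make-up.

36 dB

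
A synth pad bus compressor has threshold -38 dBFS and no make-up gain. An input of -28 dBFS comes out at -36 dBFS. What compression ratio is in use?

Input overshoot = -28 − (-38) = 10 dB; output overshoot = -36 − (-38) = 2 dB.
Ratio = 10 / 2 = 5.

5:1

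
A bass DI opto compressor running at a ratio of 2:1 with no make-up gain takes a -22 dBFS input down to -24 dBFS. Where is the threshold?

-26 dBFS

Let T be the threshold. Output overshoot = (input overshoot)/R, so -24 − T = (-22 − T)/2.
2·(-24 − T) = -22 − T → 1·T = -48 − (-22) = -26.
T = -26/1 = -26 dBFS.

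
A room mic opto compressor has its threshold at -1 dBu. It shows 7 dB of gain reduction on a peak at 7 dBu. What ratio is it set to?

8:1

Input overshoot = 7 − (-1) = 8 dB.
Output overshoot = 8 − 7 = 1 dB.
Ratio = input overshoot / output overshoot = 8 / 1 = 8.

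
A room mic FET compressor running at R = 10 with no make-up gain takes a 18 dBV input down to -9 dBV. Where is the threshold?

-12 dBV

Gain reduction = 18 − (-9) = 27 dB; output overshoot = GR / (R − 1) = 27 / 9 = 3 dB.
Threshold = output − output overshoot = -9 − 3 = -12 dBV.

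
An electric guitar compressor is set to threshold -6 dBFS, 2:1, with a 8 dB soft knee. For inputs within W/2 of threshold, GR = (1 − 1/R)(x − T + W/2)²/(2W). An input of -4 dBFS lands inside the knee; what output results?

x − T + W/2 = -4 − (-6) + 4 = 6.
GR = (1 − 1/2) × 6² / 16 = 0.5 × 36 / 16 = 1.125 dB.
Output = -4 − 1.125 = -5.125 dBFS.

-5.125 dBFS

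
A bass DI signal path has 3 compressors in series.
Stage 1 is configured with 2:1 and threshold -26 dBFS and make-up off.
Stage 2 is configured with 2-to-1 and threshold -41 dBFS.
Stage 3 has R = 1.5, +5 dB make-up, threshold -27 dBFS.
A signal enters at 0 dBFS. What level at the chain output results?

-22 dBFS

Stage 1: 0 dBFS is 26 dB over -26 dBFS; at 2:1 that becomes 13 dB over, giving -13 dBFS.
Stage 2: 28 dB above -41 dBFS, reduced 2:1 to 14 dB above → -27 dBFS.
Stage 3: -27 dBFS ≤ -27 dBFS, so stage 3 doesn't engage; make-up brings it to -22 dBFS.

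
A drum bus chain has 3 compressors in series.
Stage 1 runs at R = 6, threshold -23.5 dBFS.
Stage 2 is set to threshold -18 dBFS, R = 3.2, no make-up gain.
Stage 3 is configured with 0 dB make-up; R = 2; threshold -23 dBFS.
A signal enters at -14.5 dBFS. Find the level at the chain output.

-22.5 dBFS

Stage 1: overshoot 9 dB → 9/6 = 1.5 dB → -22 dBFS.
Stage 2: -22 dBFS ≤ -18 dBFS, so stage 2 doesn't engage; output -22 dBFS.
Stage 3: 1 dB above -23 dBFS, reduced 2:1 to 0.5 dB above → -22.5 dBFS.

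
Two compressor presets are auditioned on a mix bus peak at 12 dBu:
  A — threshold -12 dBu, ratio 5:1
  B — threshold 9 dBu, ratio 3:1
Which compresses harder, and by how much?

A: overshoot 24 dB → output overshoot 4.8 dB → GR 19.2 dB.
B: overshoot 3 dB → output overshoot 1 dB → GR 2 dB.
Difference: 17.2 dB in favour of A.

A, by 17.2 dB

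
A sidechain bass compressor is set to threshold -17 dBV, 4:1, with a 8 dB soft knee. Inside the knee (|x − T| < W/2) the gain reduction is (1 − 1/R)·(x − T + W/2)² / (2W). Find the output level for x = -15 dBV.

-16.6875 dBV

x − T + W/2 = -15 − (-17) + 4 = 6.
GR = (1 − 1/4) × 6² / 16 = 0.75 × 36 / 16 = 1.6875 dB.
Output = -15 − 1.6875 = -16.6875 dBV.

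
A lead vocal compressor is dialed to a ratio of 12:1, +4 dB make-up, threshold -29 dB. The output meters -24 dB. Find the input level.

Stripping the +4 dB make-up gives -28 dB at the gain stage.
The compressed level sits -28 − (-29) = 1 dB over threshold.
Input overshoot = R × output overshoot = 12 dB → input = -29 + 12 = -17 dB.

-17 dB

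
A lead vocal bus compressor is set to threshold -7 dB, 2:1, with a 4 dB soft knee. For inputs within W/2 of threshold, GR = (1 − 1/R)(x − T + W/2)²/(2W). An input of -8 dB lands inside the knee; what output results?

x − T + W/2 = -8 − (-7) + 2 = 1.
GR = (1 − 1/2) × 1² / 8 = 0.5 × 1 / 8 = 0.0625 dB.
Output = -8 − 0.0625 = -8.0625 dB.

-8.0625 dB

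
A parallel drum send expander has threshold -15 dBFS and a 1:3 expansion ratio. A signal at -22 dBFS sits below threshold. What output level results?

Undershoot = (-15) − (-22) = 7 dB.
At 1:3, that expands to 21 dB under threshold.
Output = -15 − 21 = -36 dBFS.

-36 dBFS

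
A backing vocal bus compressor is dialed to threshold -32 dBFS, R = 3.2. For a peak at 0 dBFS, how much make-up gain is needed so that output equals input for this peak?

Overshoot 32 dB → 32/3.2 = 10 dB after compression, so the compressed level is -32 + 10 = -22 dBFS.
Make-up = target − compressed = 0 − (-22) = 22 dB.

22 dB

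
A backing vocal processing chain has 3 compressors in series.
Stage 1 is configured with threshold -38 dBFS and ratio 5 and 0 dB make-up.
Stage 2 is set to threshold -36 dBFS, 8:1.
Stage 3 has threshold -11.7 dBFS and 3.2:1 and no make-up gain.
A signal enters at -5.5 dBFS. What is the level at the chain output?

Stage 1: -5.5 dBFS is 32.5 dB over -38 dBFS; at 5:1 that becomes 6.5 dB over, giving -31.5 dBFS.
Stage 2: -31.5 dBFS is 4.5 dB over -36 dBFS; at 8:1 that becomes 0.5625 dB over, giving -35.4375 dBFS.
Stage 3: -35.4375 dBFS is at or below the -11.7 dBFS threshold — no compression; output -35.4375 dBFS.

-35.4375 dBFS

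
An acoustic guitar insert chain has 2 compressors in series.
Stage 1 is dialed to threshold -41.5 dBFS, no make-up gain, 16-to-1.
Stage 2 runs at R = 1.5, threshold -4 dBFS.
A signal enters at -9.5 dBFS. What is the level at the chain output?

Stage 1: 32 dB above -41.5 dBFS, reduced 16:1 to 2 dB above → -39.5 dBFS.
Stage 2: below threshold (-39.5 ≤ -4); passes unchanged; output -39.5 dBFS.

-39.5 dBFS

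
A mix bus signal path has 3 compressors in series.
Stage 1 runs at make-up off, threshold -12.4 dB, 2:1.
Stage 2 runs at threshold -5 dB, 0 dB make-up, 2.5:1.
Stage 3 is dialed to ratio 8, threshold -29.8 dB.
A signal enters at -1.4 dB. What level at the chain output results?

-26.9375 dB

Stage 1: 11 dB above -12.4 dB, reduced 2:1 to 5.5 dB above → -6.9 dB.
Stage 2: below threshold (-6.9 ≤ -5); passes unchanged; output -6.9 dB.
Stage 3: overshoot 22.9 dB → 22.9/8 = 2.8625 dB → -26.9375 dB.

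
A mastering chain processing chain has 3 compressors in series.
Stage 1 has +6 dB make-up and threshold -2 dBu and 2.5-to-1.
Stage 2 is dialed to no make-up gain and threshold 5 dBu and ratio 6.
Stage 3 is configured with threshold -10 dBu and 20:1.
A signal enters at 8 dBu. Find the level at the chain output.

-9.225 dBu

Stage 1: 8 dBu is 10 dB over -2 dBu; at 2.5:1 that becomes 4 dB over, giving 2 dBu; +6 dB make-up → 8 dBu.
Stage 2: 8 dBu is 3 dB over 5 dBu; at 6:1 that becomes 0.5 dB over, giving 5.5 dBu.
Stage 3: 5.5 dBu is 15.5 dB over -10 dBu; at 20:1 that becomes 0.775 dB over, giving -9.225 dBu.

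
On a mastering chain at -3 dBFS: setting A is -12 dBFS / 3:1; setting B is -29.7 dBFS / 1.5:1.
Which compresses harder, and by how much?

A: GR = 9 − 9/3 = 6 dB.
B: GR = 26.7 − 26.7/1.5 = 8.9 dB.
Difference: 2.9 dB in favour of B.

B, by 2.9 dB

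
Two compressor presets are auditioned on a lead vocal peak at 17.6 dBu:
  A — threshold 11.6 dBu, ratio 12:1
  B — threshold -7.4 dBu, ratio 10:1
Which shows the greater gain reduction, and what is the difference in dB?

A: overshoot 6 dB → output overshoot 0.5 dB → GR 5.5 dB.
B: overshoot 25 dB → output overshoot 2.5 dB → GR 22.5 dB.
B reduces 17 dB more.

B, by 17 dB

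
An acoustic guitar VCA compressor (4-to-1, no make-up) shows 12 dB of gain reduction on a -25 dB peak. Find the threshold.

Input is 16 dB above T (since output overshoot × R = input overshoot: (-37 − T)·4 = -25 − T gives T = -41 dB).
Check: -41 + (-25 − (-41))/4 = -41 + 4 = -37 dB. ✓

-41 dB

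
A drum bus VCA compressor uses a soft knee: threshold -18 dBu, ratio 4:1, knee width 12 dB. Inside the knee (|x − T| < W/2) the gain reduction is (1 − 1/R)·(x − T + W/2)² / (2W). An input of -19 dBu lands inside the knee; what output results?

-19.78125 dBu

x − T + W/2 = -19 − (-18) + 6 = 5.
GR = (1 − 1/4) × 5² / 24 = 0.75 × 25 / 24 = 0.78125 dB.
Output = -19 − 0.78125 = -19.78125 dBu.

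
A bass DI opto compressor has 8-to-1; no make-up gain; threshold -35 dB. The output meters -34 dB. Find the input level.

-27 dB

That's 1 dB above the -35 dB threshold.
Input overshoot = R × output overshoot = 8 dB → input = -35 + 8 = -27 dB.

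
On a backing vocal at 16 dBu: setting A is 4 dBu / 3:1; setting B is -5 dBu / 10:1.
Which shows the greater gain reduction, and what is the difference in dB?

B, by 10.9 dB

A: 12 dB over, compressed to 4 dB over, so 8 dB of GR.
B: 21 dB over, compressed to 2.1 dB over, so 18.9 dB of GR.
B reduces 10.9 dB more.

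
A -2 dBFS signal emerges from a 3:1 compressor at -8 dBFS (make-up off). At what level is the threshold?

-11 dBFS

Let T be the threshold. Output overshoot = (input overshoot)/R, so -8 − T = (-2 − T)/3.
3·(-8 − T) = -2 − T → 2·T = -24 − (-2) = -22.
T = -22/2 = -11 dBFS.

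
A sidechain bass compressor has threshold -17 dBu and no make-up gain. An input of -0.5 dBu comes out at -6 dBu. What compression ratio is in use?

1.5:1

Input overshoot = -0.5 − (-17) = 16.5 dB; output overshoot = -6 − (-17) = 11 dB.
Ratio = 16.5 / 11 = 1.5.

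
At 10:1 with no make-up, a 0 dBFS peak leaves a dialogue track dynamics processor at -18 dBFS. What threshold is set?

-20 dBFS

Input is 20 dB above T (since output overshoot × R = input overshoot: (-18 − T)·10 = 0 − T gives T = -20 dBFS).
Check: -20 + (0 − (-20))/10 = -20 + 2 = -18 dBFS. ✓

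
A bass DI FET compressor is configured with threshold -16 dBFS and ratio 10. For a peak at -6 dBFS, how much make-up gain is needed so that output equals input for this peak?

The peak compresses to -16 + 10/10 = -15 dBFS.
To reach -6 dBFS requires -6 − (-15) = 9 dB of make-up.

9 dB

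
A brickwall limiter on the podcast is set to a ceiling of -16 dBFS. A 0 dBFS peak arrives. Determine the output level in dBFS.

-16 dBFS

At ∞:1, everything above -16 dBFS is held at the ceiling.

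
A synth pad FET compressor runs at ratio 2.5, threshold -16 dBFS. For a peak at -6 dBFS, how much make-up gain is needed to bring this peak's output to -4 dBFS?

8 dB

Overshoot 10 dB → 10/2.5 = 4 dB after compression, so the compressed level is -16 + 4 = -12 dBFS.
Make-up = target − compressed = -4 − (-12) = 8 dB.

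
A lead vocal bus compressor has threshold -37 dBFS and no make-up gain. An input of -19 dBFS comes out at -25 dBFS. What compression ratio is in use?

1.5:1

Input overshoot = -19 − (-37) = 18 dB; output overshoot = -25 − (-37) = 12 dB.
Ratio = 18 / 12 = 1.5.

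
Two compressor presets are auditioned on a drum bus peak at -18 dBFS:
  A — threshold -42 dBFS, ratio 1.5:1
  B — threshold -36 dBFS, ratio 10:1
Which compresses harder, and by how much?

A: overshoot 24 dB → output overshoot 16 dB → GR 8 dB.
B: overshoot 18 dB → output overshoot 1.8 dB → GR 16.2 dB.
B reduces 8.2 dB more.

B, by 8.2 dB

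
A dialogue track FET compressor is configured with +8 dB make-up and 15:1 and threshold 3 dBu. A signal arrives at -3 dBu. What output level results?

-3 dBu is 6 dB below the 3 dBu threshold, so no gain reduction is applied.
Make-up gain adds 8 dB: -3 + 8 = 5 dBu.

5 dBu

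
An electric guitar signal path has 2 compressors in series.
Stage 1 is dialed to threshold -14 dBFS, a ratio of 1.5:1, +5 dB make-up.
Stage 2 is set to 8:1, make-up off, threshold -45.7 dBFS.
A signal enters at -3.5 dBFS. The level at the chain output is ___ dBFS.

-40.2375 dBFS

Stage 1: overshoot 10.5 dB → 10.5/1.5 = 7 dB → -7 dBFS; +5 dB make-up → -2 dBFS.
Stage 2: -2 dBFS is 43.7 dB over -45.7 dBFS; at 8:1 that becomes 5.4625 dB over, giving -40.2375 dBFS.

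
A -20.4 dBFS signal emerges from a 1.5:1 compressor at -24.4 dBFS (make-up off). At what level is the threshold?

-32.4 dBFS

Input is 12 dB above T (since output overshoot × R = input overshoot: (-24.4 − T)·1.5 = -20.4 − T gives T = -32.4 dBFS).
Check: -32.4 + (-20.4 − (-32.4))/1.5 = -32.4 + 8 = -24.4 dBFS. ✓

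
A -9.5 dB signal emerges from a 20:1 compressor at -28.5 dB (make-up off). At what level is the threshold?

Gain reduction = -9.5 − (-28.5) = 19 dB; output overshoot = GR / (R − 1) = 19 / 19 = 1 dB.
Threshold = output − output overshoot = -28.5 − 1 = -29.5 dB.

-29.5 dB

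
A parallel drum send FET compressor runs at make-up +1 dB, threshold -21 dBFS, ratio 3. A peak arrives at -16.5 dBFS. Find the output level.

Overshoot: -16.5 − (-21) = 4.5 dB.
3:1 compression reduces that to 4.5/3 = 1.5 dB over.
Output = -21 + 1.5 = -19.5 dBFS; make-up adds 1 dB, giving -18.5 dBFS.

-18.5 dBFS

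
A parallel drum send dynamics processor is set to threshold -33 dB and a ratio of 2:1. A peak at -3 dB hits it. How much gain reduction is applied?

15 dB

Overshoot = -3 − (-33) = 30 dB.
At 2:1, output sits 30/2 = 15 dB above threshold.
GR = overshoot in − overshoot out = 30 − 15 = 15 dB.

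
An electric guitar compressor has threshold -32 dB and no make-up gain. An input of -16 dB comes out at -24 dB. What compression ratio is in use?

2:1

Input overshoot = -16 − (-32) = 16 dB; output overshoot = -24 − (-32) = 8 dB.
Ratio = 16 / 8 = 2.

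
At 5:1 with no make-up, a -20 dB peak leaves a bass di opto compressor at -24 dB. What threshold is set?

-25 dB

Let T be the threshold. Output overshoot = (input overshoot)/R, so -24 − T = (-20 − T)/5.
5·(-24 − T) = -20 − T → 4·T = -120 − (-20) = -100.
T = -100/4 = -25 dB.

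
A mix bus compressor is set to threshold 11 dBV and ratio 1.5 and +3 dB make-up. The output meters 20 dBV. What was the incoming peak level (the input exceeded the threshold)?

20 dBV

Before make-up, the level was 20 − 3 = 17 dBV.
That's 6 dB above the 11 dBV threshold.
Undo the ratio: input overshoot = 6 × 1.5 = 9 dB, giving input = 20 dBV.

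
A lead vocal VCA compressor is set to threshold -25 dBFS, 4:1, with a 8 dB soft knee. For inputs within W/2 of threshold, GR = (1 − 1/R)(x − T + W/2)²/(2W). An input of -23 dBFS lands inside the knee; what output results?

x − T + W/2 = -23 − (-25) + 4 = 6.
GR = (1 − 1/4) × 6² / 16 = 0.75 × 36 / 16 = 1.6875 dB.
Output = -23 − 1.6875 = -24.6875 dBFS.

-24.6875 dBFS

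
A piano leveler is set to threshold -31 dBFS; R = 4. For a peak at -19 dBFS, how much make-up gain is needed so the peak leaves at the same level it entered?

The peak compresses to -31 + 12/4 = -28 dBFS.
To reach -19 dBFS requires -19 − (-28) = 9 dB of make-up.

9 dB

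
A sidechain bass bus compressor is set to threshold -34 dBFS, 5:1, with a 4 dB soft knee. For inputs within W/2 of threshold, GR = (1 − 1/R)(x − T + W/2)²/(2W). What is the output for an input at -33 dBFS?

-33.9 dBFS

x − T + W/2 = -33 − (-34) + 2 = 3.
GR = (1 − 1/5) × 3² / 8 = 0.8 × 9 / 8 = 0.9 dB.
Output = -33 − 0.9 = -33.9 dBFS.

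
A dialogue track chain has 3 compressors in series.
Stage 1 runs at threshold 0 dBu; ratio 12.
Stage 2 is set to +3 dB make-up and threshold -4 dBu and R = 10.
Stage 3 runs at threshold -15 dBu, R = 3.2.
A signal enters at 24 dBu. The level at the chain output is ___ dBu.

-10.4375 dBu

Stage 1: 24 dBu is 24 dB over 0 dBu; at 12:1 that becomes 2 dB over, giving 2 dBu.
Stage 2: 2 dBu is 6 dB over -4 dBu; at 10:1 that becomes 0.6 dB over, giving -3.4 dBu; +3 dB make-up → -0.4 dBu.
Stage 3: -0.4 dBu is 14.6 dB over -15 dBu; at 3.2:1 that becomes 4.5625 dB over, giving -10.4375 dBu.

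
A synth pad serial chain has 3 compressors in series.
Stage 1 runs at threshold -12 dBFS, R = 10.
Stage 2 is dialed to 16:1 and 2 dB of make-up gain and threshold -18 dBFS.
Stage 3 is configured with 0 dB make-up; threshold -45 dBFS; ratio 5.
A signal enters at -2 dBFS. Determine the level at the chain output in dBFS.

-39.1125 dBFS

Stage 1: 10 dB above -12 dBFS, reduced 10:1 to 1 dB above → -11 dBFS.
Stage 2: overshoot 7 dB → 7/16 = 0.4375 dB → -17.5625 dBFS; +2 dB make-up → -15.5625 dBFS.
Stage 3: 29.4375 dB above -45 dBFS, reduced 5:1 to 5.8875 dB above → -39.1125 dBFS.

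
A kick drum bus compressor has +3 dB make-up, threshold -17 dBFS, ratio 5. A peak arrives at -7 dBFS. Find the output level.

Overshoot: -7 − (-17) = 10 dB.
5:1 compression reduces that to 10/5 = 2 dB over.
Output = -17 + 2 = -15 dBFS; make-up adds 3 dB, giving -12 dBFS.

-12 dBFS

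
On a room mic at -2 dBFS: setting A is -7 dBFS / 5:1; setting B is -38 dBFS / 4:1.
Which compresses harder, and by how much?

B, by 23 dB

A: GR = 5 − 5/5 = 4 dB.
B: GR = 36 − 36/4 = 27 dB.
B applies 23 dB more gain reduction.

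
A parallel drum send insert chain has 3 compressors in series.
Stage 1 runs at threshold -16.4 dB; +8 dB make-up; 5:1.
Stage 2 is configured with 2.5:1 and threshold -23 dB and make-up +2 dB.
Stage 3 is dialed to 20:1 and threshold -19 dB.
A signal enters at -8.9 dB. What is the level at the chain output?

Stage 1: overshoot 7.5 dB → 7.5/5 = 1.5 dB → -14.9 dB; +8 dB make-up → -6.9 dB.
Stage 2: overshoot 16.1 dB → 16.1/2.5 = 6.44 dB → -16.56 dB; +2 dB make-up → -14.56 dB.
Stage 3: 4.44 dB above -19 dB, reduced 20:1 to 0.222 dB above → -18.778 dB.

-18.778 dB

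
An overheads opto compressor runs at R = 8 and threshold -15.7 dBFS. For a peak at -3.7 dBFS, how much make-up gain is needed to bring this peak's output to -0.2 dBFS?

The peak compresses to -15.7 + 12/8 = -14.2 dBFS.
To reach -0.2 dBFS requires -0.2 − (-14.2) = 14 dB of make-up.

14 dB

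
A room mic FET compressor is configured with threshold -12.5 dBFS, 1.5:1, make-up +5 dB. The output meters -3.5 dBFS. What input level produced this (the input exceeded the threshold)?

-6.5 dBFS

Stripping the +5 dB make-up gives -8.5 dBFS at the gain stage.
The compressed level sits -8.5 − (-12.5) = 4 dB over threshold.
Input overshoot = R × output overshoot = 6 dB → input = -12.5 + 6 = -6.5 dBFS.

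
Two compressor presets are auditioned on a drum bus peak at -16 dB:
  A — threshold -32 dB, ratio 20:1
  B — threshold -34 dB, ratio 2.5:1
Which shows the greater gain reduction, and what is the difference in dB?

A, by 4.4 dB

A: overshoot 16 dB → output overshoot 0.8 dB → GR 15.2 dB.
B: overshoot 18 dB → output overshoot 7.2 dB → GR 10.8 dB.
Difference: 4.4 dB in favour of A.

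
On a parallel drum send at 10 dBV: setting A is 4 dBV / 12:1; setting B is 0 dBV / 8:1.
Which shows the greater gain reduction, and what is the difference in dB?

A: GR = 6 − 6/12 = 5.5 dB.
B: GR = 10 − 10/8 = 8.75 dB.
Difference: 3.25 dB in favour of B.

B, by 3.25 dB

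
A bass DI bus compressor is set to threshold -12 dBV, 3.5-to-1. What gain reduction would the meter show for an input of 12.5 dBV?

17.5 dB

The signal is 24.5 dB above threshold.
After 3.5:1 compression the overshoot becomes 24.5/3.5 = 7 dB.
So the signal is attenuated by 24.5 − 7 = 17.5 dB.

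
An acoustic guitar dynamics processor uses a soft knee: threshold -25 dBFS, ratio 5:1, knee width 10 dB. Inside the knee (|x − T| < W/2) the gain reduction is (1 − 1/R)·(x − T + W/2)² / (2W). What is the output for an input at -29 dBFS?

x − T + W/2 = -29 − (-25) + 5 = 1.
GR = (1 − 1/5) × 1² / 20 = 0.8 × 1 / 20 = 0.04 dB.
Output = -29 − 0.04 = -29.04 dBFS.

-29.04 dBFS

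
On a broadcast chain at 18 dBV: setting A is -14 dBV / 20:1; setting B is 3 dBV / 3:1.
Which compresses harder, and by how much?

A, by 20.4 dB

A: GR = 32 − 32/20 = 30.4 dB.
B: GR = 15 − 15/3 = 10 dB.
Difference: 20.4 dB in favour of A.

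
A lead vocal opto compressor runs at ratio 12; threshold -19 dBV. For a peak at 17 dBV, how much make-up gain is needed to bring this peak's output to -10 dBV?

6 dB

Without make-up, output = threshold + overshoot/12 = -19 + 3 = -16 dBV.
Gap to target: 6 dB.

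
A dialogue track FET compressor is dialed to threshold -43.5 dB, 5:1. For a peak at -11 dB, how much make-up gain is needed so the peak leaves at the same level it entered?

Without make-up, output = threshold + overshoot/5 = -43.5 + 6.5 = -37 dB.
Gap to target: 26 dB.

26 dB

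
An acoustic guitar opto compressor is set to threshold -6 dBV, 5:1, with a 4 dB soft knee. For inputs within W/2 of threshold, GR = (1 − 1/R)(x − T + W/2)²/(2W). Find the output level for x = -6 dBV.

-6.4 dBV

x − T + W/2 = -6 − (-6) + 2 = 2.
GR = (1 − 1/5) × 2² / 8 = 0.8 × 4 / 8 = 0.4 dB.
Output = -6 − 0.4 = -6.4 dBV.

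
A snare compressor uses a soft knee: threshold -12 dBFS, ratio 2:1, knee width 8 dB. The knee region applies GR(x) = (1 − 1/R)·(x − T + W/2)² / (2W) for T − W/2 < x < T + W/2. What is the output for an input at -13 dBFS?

x − T + W/2 = -13 − (-12) + 4 = 3.
GR = (1 − 1/2) × 3² / 16 = 0.5 × 9 / 16 = 0.28125 dB.
Output = -13 − 0.28125 = -13.28125 dBFS.

-13.28125 dBFS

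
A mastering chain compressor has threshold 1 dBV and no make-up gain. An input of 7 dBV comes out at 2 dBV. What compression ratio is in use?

6:1

Input overshoot = 7 − 1 = 6 dB; output overshoot = 2 − 1 = 1 dB.
Ratio = 6 / 1 = 6.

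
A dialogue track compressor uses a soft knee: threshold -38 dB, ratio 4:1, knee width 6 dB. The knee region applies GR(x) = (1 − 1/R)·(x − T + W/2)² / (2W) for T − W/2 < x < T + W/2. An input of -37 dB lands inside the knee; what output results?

-38 dB

x − T + W/2 = -37 − (-38) + 3 = 4.
GR = (1 − 1/4) × 4² / 12 = 0.75 × 16 / 12 = 1 dB.
Output = -37 − 1 = -38 dB.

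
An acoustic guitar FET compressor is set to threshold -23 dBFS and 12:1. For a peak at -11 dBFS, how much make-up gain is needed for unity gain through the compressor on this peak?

11 dB

Without make-up, output = threshold + overshoot/12 = -23 + 1 = -22 dBFS.
Gap to target: 11 dB.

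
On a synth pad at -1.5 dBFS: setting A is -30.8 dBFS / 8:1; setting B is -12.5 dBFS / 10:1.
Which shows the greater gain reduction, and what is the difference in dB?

A, by 15.7375 dB

A: 29.3 dB over, compressed to 3.6625 dB over, so 25.6375 dB of GR.
B: 11 dB over, compressed to 1.1 dB over, so 9.9 dB of GR.
Difference: 15.7375 dB in favour of A.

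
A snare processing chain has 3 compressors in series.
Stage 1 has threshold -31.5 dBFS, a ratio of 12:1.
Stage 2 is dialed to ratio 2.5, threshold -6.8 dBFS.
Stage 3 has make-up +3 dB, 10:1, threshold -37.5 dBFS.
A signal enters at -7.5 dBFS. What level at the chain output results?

-33.7 dBFS

Stage 1: 24 dB above -31.5 dBFS, reduced 12:1 to 2 dB above → -29.5 dBFS.
Stage 2: -29.5 dBFS is at or below the -6.8 dBFS threshold — no compression; output -29.5 dBFS.
Stage 3: overshoot 8 dB → 8/10 = 0.8 dB → -36.7 dBFS; +3 dB make-up → -33.7 dBFS.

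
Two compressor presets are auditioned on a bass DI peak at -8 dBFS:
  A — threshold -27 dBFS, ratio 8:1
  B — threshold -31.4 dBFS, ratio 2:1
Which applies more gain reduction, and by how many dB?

A: 19 dB over, compressed to 2.375 dB over, so 16.625 dB of GR.
B: 23.4 dB over, compressed to 11.7 dB over, so 11.7 dB of GR.
Difference: 4.925 dB in favour of A.

A, by 4.925 dB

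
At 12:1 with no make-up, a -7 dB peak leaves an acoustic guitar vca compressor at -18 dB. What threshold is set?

-19 dB

Input is 12 dB above T (since output overshoot × R = input overshoot: (-18 − T)·12 = -7 − T gives T = -19 dB).
Check: -19 + (-7 − (-19))/12 = -19 + 1 = -18 dB. ✓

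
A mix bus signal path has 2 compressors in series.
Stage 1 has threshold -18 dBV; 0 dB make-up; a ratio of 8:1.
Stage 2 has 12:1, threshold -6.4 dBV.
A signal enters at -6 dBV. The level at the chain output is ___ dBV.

Stage 1: 12 dB above -18 dBV, reduced 8:1 to 1.5 dB above → -16.5 dBV.
Stage 2: below threshold (-16.5 ≤ -6.4); passes unchanged; output -16.5 dBV.

-16.5 dBV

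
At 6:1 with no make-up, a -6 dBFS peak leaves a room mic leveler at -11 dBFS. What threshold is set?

Let T be the threshold. Output overshoot = (input overshoot)/R, so -11 − T = (-6 − T)/6.
6·(-11 − T) = -6 − T → 5·T = -66 − (-6) = -60.
T = -60/5 = -12 dBFS.

-12 dBFS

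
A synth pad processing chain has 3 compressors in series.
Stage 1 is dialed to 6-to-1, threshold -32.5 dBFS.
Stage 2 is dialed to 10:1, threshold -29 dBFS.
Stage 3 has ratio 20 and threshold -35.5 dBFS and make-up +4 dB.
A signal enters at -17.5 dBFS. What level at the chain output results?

-31.225 dBFS

Stage 1: 15 dB above -32.5 dBFS, reduced 6:1 to 2.5 dB above → -30 dBFS.
Stage 2: below threshold (-30 ≤ -29); passes unchanged; output -30 dBFS.
Stage 3: overshoot 5.5 dB → 5.5/20 = 0.275 dB → -35.225 dBFS; +4 dB make-up → -31.225 dBFS.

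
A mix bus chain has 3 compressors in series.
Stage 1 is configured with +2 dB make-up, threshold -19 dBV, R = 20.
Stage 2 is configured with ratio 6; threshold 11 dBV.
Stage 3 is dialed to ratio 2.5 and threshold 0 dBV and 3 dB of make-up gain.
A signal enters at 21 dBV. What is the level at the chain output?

Stage 1: 40 dB above -19 dBV, reduced 20:1 to 2 dB above → -17 dBV; +2 dB make-up → -15 dBV.
Stage 2: -15 dBV is at or below the 11 dBV threshold — no compression; output -15 dBV.
Stage 3: below threshold (-15 ≤ 0); passes unchanged; make-up brings it to -12 dBV.

-12 dBV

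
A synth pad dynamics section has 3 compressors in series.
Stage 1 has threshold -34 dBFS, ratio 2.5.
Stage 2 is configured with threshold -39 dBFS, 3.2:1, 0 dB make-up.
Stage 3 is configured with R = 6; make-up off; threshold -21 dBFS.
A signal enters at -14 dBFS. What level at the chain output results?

Stage 1: 20 dB above -34 dBFS, reduced 2.5:1 to 8 dB above → -26 dBFS.
Stage 2: -26 dBFS is 13 dB over -39 dBFS; at 3.2:1 that becomes 4.0625 dB over, giving -34.9375 dBFS.
Stage 3: -34.9375 dBFS is at or below the -21 dBFS threshold — no compression; output -34.9375 dBFS.

-34.9375 dBFS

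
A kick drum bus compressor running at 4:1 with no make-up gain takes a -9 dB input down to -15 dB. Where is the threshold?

Gain reduction = -9 − (-15) = 6 dB; output overshoot = GR / (R − 1) = 6 / 3 = 2 dB.
Threshold = output − output overshoot = -15 − 2 = -17 dB.

-17 dB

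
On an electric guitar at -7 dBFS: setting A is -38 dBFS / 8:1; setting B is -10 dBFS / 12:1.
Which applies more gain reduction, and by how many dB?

A, by 24.375 dB

A: overshoot 31 dB → output overshoot 3.875 dB → GR 27.125 dB.
B: overshoot 3 dB → output overshoot 0.25 dB → GR 2.75 dB.
A applies 24.375 dB more gain reduction.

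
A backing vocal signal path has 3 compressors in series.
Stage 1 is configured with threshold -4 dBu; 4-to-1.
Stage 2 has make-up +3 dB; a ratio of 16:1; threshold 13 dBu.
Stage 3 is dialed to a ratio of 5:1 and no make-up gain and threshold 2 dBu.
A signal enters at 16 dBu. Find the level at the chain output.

2.4 dBu

Stage 1: 16 dBu is 20 dB over -4 dBu; at 4:1 that becomes 5 dB over, giving 1 dBu.
Stage 2: 1 dBu is at or below the 13 dBu threshold — no compression; make-up brings it to 4 dBu.
Stage 3: 4 dBu is 2 dB over 2 dBu; at 5:1 that becomes 0.4 dB over, giving 2.4 dBu.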